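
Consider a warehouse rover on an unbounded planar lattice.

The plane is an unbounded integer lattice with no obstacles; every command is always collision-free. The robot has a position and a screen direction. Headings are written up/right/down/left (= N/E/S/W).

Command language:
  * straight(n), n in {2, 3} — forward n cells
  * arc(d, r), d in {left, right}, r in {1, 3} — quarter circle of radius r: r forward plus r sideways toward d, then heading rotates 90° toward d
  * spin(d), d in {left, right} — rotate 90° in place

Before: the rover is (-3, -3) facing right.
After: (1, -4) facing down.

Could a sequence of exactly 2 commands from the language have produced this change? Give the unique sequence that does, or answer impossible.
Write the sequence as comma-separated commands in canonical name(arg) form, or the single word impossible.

key: running arc(right, 1) before straight(3) would end elsewhere — order is forced
start: (-3, -3) facing right
1. straight(3) → (0, -3) facing right
2. arc(right, 1) → (1, -4) facing down
uniquely the one of 64 2-step routes that fits.

straight(3), arc(right, 1)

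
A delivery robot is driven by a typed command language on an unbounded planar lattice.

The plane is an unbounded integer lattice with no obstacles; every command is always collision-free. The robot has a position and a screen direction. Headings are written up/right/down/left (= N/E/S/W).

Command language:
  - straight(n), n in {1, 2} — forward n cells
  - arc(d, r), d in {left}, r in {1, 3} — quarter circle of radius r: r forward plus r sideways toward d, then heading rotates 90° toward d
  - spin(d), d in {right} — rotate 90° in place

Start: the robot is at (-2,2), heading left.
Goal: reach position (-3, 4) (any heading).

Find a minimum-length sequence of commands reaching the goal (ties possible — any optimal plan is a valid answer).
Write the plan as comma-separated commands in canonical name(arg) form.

t0: at (-2,2), heading left
t=1 spin(right) ⇒ at (-2,2), heading up
t=2 straight(1) ⇒ at (-2,3), heading up
t=3 arc(left, 1) ⇒ at (-3,4), heading left
nothing shorter than 3 reaches the goal.

spin(right), straight(1), arc(left, 1)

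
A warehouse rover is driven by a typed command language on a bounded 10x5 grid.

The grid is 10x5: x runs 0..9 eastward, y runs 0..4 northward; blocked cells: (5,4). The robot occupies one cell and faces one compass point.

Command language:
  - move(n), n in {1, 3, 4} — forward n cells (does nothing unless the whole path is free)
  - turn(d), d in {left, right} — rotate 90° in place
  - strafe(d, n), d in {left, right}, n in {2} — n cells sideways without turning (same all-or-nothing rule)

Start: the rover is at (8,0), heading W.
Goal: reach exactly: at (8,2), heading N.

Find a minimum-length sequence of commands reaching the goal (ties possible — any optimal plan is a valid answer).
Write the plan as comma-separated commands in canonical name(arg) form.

strafe(right, 2), turn(right)

initial: at (8,0), heading W
1. strafe(right, 2) → at (8,2), heading W
2. turn(right) → at (8,2), heading N
shorter routes all fall short; 2 is best.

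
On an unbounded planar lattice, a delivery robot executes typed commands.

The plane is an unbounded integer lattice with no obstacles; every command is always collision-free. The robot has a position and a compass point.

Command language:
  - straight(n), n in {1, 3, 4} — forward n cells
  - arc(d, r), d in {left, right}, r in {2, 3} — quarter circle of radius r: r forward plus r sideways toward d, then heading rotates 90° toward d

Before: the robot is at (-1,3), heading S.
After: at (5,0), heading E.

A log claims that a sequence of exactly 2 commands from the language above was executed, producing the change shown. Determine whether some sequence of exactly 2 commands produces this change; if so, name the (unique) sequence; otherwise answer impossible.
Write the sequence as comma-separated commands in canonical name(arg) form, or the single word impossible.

arc(left, 3), straight(3)

key: cell and facing (now E) both changed — the 2 commands mix motion and turning
t0: at (-1,3), heading S
t=1 arc(left, 3) ⇒ at (2,0), heading E
t=2 straight(3) ⇒ at (5,0), heading E
all 49 alternatives checked — unique.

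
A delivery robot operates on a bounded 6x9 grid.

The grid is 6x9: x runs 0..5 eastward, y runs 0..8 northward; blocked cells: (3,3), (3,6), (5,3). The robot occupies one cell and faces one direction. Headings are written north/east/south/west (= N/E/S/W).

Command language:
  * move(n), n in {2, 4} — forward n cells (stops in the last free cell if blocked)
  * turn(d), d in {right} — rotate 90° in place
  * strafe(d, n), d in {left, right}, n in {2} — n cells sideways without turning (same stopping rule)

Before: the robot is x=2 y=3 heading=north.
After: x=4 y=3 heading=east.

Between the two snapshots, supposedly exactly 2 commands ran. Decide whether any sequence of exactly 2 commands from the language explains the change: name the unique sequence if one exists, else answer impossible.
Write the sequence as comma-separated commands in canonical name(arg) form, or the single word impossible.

all 25 sequences checked — none match.

impossible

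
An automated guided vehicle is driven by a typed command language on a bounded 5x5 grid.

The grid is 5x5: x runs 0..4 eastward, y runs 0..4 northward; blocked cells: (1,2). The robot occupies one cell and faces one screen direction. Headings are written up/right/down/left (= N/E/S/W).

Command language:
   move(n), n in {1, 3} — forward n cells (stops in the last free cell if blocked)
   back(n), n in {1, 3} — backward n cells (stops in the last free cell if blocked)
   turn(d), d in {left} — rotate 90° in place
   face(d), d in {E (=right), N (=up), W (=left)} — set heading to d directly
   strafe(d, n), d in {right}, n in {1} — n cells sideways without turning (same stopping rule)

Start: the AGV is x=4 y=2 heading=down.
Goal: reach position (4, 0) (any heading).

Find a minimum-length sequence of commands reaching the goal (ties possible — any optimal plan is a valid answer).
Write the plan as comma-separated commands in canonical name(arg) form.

begin: x=4 y=2 heading=down
t=1 move(3) ⇒ x=4 y=0 heading=down
nothing shorter than 1 reaches the goal.

move(3)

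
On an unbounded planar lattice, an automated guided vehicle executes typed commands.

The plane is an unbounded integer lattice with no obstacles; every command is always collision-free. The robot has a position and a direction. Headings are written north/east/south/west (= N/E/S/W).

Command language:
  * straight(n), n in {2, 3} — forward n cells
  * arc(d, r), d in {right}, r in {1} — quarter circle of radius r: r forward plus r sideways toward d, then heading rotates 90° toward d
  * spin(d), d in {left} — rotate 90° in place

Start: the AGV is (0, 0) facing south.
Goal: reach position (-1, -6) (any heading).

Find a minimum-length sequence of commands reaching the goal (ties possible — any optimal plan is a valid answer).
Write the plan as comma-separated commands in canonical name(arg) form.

straight(3), straight(2), arc(right, 1)

from: (0, 0) facing south
[1] after straight(3): (0, -3) facing south
[2] after straight(2): (0, -5) facing south
[3] after arc(right, 1): (-1, -6) facing west
shorter routes all fall short; 3 is best.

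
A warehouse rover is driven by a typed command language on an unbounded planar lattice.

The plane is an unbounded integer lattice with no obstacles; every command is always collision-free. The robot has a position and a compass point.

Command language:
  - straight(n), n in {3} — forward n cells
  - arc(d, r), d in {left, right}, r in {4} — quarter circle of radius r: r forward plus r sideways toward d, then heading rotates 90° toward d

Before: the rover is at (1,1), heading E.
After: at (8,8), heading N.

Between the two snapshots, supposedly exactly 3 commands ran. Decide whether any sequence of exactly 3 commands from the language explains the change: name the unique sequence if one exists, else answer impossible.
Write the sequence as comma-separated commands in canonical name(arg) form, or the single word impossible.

straight(3), arc(left, 4), straight(3)

key: position moved to (8,8) AND the heading swung to N — translation plus rotation needed
initial: at (1,1), heading E
[1] after straight(3): at (4,1), heading E
[2] after arc(left, 4): at (8,5), heading N
[3] after straight(3): at (8,8), heading N
no rival 3-sequence matches.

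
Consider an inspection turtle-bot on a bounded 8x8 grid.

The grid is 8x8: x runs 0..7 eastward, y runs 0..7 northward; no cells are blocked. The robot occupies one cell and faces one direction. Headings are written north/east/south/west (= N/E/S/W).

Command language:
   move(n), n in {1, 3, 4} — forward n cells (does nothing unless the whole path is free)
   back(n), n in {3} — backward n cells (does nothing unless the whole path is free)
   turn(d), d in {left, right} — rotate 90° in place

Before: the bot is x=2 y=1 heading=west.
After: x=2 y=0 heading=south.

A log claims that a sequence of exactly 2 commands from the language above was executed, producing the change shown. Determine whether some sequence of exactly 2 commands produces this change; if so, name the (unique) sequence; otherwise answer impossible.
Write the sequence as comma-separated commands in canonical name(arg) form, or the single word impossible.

key: position moved to (2,0) AND the heading swung to S — translation plus rotation needed
t0: x=2 y=1 heading=west
1. turn(left) → x=2 y=1 heading=south
2. move(1) → x=2 y=0 heading=south
uniquely the one of 36 2-step routes that fits.

turn(left), move(1)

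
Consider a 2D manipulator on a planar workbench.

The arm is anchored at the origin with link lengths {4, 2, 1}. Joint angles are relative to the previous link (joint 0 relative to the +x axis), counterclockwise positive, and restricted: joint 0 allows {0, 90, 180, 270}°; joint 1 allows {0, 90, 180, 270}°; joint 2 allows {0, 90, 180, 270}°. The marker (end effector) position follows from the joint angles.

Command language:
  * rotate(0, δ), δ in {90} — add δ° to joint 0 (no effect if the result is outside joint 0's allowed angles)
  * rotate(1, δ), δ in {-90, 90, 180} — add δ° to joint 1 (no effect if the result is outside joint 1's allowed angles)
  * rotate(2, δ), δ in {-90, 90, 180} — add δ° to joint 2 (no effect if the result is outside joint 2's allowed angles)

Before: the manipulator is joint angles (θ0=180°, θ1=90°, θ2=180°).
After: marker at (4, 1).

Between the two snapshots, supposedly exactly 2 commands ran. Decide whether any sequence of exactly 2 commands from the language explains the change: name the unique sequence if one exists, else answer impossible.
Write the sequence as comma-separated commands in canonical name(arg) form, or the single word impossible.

rotate(0, 90), rotate(0, 90)

initial: joint angles (θ0=180°, θ1=90°, θ2=180°)
[1] after rotate(0, 90): joint angles (θ0=270°, θ1=90°, θ2=180°)
[2] after rotate(0, 90): joint angles (θ0=0°, θ1=90°, θ2=180°)
uniquely the one of 49 2-step routes that fits.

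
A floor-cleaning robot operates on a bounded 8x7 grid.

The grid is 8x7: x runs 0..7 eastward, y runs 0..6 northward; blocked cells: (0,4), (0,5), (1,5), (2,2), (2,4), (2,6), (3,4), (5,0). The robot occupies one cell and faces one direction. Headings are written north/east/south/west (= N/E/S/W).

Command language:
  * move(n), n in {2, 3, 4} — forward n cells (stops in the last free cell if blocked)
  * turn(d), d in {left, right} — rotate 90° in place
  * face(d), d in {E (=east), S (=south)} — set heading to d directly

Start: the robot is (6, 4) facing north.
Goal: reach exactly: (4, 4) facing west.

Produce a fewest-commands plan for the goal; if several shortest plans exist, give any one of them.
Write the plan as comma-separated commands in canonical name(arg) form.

turn(left), move(3)

begin: (6, 4) facing north
step 1 (turn(left)): (6, 4) facing west
step 2 (move(3)): (4, 4) facing west
no 1-step plan works, so 2 is optimal.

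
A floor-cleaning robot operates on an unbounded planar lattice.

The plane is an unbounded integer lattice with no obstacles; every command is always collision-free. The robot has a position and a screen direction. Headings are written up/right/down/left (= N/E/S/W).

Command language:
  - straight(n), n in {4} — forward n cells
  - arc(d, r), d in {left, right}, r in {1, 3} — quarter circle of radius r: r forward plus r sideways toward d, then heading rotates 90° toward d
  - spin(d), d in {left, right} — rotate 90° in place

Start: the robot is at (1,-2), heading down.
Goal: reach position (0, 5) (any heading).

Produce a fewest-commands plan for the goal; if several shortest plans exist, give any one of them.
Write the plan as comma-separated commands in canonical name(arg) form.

arc(right, 1), spin(right), straight(4), straight(4)

from: at (1,-2), heading down
[1] after arc(right, 1): at (0,-3), heading left
[2] after spin(right): at (0,-3), heading up
[3] after straight(4): at (0,1), heading up
[4] after straight(4): at (0,5), heading up
no 3-step plan works, so 4 is optimal.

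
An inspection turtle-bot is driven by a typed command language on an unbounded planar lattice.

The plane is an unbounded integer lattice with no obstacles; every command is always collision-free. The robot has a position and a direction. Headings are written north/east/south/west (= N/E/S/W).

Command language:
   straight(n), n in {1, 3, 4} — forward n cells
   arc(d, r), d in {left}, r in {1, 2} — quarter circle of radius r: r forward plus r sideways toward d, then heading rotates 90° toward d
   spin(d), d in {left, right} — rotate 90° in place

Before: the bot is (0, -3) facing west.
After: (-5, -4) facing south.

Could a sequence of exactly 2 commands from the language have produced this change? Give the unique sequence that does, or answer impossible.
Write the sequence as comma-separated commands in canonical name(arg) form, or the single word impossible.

straight(4), arc(left, 1)

key: position moved to (-5,-4) AND the heading swung to S — translation plus rotation needed
t0: (0, -3) facing west
t=1 straight(4) ⇒ (-4, -3) facing west
t=2 arc(left, 1) ⇒ (-5, -4) facing south
all 49 alternatives checked — unique.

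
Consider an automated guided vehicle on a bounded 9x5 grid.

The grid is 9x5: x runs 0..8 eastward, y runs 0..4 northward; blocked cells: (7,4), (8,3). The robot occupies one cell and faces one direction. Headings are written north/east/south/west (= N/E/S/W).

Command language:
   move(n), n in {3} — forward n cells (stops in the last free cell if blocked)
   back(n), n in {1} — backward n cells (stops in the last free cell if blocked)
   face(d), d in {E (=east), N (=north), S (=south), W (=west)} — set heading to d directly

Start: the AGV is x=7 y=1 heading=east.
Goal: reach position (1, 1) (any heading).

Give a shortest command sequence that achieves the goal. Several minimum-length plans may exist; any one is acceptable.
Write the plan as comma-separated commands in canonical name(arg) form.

initial: x=7 y=1 heading=east
step 1 (face(W)): x=7 y=1 heading=west
step 2 (move(3)): x=4 y=1 heading=west
step 3 (move(3)): x=1 y=1 heading=west
shorter routes all fall short; 3 is best.

face(W), move(3), move(3)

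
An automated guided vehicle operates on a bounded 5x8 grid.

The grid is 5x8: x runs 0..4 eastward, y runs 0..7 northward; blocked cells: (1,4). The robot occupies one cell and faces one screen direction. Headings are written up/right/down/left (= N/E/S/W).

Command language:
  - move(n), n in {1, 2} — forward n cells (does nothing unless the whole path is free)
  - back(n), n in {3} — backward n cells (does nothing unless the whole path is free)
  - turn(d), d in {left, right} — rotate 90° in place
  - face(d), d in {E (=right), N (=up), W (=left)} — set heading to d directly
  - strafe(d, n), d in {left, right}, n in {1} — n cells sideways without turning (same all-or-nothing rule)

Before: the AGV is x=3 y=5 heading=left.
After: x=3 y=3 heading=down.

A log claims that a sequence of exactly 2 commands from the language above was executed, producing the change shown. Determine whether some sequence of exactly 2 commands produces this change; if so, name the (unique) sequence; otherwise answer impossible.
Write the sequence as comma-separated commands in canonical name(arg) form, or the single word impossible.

key: order matters: swapping turn(left) and move(2) lands elsewhere
initial: x=3 y=5 heading=left
step 1 (turn(left)): x=3 y=5 heading=down
step 2 (move(2)): x=3 y=3 heading=down
all 100 alternatives checked — unique.

turn(left), move(2)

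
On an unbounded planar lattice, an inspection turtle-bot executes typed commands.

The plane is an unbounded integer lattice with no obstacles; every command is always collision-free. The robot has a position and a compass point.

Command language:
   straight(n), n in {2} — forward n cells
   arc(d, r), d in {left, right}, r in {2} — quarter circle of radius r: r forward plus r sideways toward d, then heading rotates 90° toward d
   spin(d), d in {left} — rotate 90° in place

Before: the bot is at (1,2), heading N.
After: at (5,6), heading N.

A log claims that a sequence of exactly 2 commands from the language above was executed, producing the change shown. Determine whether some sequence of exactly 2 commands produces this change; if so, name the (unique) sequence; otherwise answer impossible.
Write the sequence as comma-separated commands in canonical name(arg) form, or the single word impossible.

arc(right, 2), arc(left, 2)

key: running arc(left, 2) before arc(right, 2) would end elsewhere — order is forced
from: at (1,2), heading N
step 1 (arc(right, 2)): at (3,4), heading E
step 2 (arc(left, 2)): at (5,6), heading N
uniquely the one of 16 2-step routes that fits.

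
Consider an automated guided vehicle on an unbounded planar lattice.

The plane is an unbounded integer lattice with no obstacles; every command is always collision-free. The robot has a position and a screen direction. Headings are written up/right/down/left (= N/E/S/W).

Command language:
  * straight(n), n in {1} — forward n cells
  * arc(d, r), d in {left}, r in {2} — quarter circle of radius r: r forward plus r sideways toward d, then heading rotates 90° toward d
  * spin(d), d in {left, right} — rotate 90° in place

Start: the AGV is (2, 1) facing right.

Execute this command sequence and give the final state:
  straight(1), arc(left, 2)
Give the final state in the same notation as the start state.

(5, 3) facing up

start: (2, 1) facing right
step 1 (straight(1)): (3, 1) facing right
step 2 (arc(left, 2)): (5, 3) facing up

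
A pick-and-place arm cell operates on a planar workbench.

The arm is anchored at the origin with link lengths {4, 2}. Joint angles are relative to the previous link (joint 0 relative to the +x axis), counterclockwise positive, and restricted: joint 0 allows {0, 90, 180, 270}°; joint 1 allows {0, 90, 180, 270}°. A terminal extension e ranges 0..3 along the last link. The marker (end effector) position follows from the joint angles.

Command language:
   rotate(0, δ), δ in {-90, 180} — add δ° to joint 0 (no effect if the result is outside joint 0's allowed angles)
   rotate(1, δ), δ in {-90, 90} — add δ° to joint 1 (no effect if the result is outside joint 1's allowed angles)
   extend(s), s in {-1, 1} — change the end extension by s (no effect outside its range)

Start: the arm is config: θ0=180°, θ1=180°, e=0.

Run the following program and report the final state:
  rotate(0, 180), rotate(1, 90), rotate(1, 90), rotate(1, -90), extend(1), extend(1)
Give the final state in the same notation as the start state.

begin: config: θ0=180°, θ1=180°, e=0
t=1 rotate(0, 180) ⇒ config: θ0=0°, θ1=180°, e=0
t=2 rotate(1, 90) ⇒ config: θ0=0°, θ1=270°, e=0
t=3 rotate(1, 90) ⇒ config: θ0=0°, θ1=0°, e=0
t=4 rotate(1, -90) ⇒ config: θ0=0°, θ1=270°, e=0
t=5 extend(1) ⇒ config: θ0=0°, θ1=270°, e=1
t=6 extend(1) ⇒ config: θ0=0°, θ1=270°, e=2

config: θ0=0°, θ1=270°, e=2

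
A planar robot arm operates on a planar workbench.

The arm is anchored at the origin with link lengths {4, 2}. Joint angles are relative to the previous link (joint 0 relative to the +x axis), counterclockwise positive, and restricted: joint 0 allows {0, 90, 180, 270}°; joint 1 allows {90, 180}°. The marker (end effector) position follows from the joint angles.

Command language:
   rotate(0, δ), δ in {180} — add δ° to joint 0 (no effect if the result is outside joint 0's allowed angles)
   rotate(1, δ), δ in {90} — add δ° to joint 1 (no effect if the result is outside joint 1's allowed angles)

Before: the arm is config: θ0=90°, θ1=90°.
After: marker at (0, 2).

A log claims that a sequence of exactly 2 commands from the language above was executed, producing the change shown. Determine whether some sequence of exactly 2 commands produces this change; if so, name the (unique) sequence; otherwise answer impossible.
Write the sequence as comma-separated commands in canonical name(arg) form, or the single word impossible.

rotate(1, 90), rotate(1, 90)

start: config: θ0=90°, θ1=90°
step 1 (rotate(1, 90)): config: θ0=90°, θ1=180°
step 2 (rotate(1, 90)): config: θ0=90°, θ1=180°
all 4 alternatives checked — unique.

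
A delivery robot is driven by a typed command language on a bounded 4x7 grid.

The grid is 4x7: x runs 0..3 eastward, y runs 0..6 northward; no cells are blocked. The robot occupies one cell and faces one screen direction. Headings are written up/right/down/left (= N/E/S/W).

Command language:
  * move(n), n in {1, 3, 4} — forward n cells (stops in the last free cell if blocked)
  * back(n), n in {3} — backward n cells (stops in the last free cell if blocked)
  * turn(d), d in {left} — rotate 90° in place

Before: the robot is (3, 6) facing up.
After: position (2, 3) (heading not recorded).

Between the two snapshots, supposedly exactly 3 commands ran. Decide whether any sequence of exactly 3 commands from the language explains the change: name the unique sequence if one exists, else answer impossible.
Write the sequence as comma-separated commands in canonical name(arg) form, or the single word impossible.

back(3), turn(left), move(1)

key: running move(1) before back(3) would end elsewhere — order is forced
start: (3, 6) facing up
[1] after back(3): (3, 3) facing up
[2] after turn(left): (3, 3) facing left
[3] after move(1): (2, 3) facing left
all 125 alternatives checked — unique.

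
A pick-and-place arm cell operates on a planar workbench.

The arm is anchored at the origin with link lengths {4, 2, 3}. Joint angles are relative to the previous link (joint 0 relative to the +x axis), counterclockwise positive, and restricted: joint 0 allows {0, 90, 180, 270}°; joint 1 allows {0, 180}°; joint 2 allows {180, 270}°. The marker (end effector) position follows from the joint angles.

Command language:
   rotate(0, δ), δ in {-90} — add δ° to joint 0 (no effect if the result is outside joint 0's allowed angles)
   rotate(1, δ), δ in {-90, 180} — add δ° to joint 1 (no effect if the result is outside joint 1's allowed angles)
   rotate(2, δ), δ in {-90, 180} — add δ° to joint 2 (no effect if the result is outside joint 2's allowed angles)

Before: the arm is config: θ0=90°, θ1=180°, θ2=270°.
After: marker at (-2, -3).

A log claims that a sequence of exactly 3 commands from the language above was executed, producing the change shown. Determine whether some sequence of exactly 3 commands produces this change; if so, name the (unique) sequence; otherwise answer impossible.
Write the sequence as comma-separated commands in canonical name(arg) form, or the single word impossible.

rotate(0, -90), rotate(0, -90), rotate(0, -90)

t0: config: θ0=90°, θ1=180°, θ2=270°
step 1 (rotate(0, -90)): config: θ0=0°, θ1=180°, θ2=270°
step 2 (rotate(0, -90)): config: θ0=270°, θ1=180°, θ2=270°
step 3 (rotate(0, -90)): config: θ0=180°, θ1=180°, θ2=270°
uniquely the one of 125 3-step routes that fits.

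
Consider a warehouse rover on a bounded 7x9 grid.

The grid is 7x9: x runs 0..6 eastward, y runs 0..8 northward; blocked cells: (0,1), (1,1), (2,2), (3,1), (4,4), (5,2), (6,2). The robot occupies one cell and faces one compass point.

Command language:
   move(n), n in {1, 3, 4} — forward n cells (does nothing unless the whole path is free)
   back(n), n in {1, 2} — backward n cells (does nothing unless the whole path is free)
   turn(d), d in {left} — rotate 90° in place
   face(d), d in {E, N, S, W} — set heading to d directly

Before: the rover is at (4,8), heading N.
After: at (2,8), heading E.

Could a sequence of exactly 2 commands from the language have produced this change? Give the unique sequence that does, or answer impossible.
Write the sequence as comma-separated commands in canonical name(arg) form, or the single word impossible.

key: order matters: swapping face(E) and back(2) lands elsewhere
begin: at (4,8), heading N
step 1 (face(E)): at (4,8), heading E
step 2 (back(2)): at (2,8), heading E
no rival 2-sequence matches.

face(E), back(2)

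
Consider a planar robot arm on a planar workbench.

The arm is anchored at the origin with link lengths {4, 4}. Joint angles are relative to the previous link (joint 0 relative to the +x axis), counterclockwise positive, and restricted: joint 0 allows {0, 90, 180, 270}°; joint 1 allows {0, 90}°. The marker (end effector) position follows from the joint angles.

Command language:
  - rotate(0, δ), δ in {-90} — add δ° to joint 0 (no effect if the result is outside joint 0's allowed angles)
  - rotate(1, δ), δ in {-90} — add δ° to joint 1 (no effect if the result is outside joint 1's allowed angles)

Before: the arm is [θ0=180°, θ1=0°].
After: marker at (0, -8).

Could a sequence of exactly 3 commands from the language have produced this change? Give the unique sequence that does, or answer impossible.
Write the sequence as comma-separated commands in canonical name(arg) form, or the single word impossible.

rotate(0, -90), rotate(0, -90), rotate(0, -90)

begin: [θ0=180°, θ1=0°]
1. rotate(0, -90) → [θ0=90°, θ1=0°]
2. rotate(0, -90) → [θ0=0°, θ1=0°]
3. rotate(0, -90) → [θ0=270°, θ1=0°]
all 8 alternatives checked — unique.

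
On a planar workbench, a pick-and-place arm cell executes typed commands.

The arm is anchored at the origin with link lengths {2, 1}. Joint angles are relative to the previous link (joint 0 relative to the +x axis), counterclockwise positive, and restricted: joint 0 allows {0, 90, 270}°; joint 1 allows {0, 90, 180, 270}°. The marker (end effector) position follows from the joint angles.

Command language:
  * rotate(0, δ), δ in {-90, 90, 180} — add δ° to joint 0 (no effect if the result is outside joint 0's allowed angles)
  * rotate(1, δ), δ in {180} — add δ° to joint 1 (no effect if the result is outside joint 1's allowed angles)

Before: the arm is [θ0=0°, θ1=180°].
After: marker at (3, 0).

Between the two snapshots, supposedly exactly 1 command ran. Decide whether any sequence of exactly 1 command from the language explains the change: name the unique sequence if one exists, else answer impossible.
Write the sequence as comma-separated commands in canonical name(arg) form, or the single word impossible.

t0: [θ0=0°, θ1=180°]
[1] after rotate(1, 180): [θ0=0°, θ1=0°]
all 4 alternatives checked — unique.

rotate(1, 180)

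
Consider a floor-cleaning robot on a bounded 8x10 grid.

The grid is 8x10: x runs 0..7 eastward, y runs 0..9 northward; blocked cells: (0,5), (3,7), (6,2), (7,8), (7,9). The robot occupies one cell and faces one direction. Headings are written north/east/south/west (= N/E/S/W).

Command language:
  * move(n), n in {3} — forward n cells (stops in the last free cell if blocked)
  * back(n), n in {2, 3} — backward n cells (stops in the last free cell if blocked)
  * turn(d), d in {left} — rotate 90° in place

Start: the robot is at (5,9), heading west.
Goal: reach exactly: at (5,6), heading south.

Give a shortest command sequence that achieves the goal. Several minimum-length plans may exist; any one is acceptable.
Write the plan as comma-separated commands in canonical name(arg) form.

begin: at (5,9), heading west
[1] after turn(left): at (5,9), heading south
[2] after move(3): at (5,6), heading south
minimal: 2 command(s), checked below 2.

turn(left), move(3)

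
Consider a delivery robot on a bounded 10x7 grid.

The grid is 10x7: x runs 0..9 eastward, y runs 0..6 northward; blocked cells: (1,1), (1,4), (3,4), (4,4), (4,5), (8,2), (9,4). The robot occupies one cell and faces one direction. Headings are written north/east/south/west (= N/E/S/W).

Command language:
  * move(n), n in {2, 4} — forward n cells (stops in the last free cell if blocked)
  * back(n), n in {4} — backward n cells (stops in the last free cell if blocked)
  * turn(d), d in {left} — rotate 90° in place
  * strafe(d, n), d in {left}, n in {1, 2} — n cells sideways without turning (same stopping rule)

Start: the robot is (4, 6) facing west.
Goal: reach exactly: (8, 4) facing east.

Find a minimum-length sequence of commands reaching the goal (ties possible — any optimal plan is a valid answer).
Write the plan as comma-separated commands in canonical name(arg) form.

back(4), turn(left), move(2), turn(left)

initial: (4, 6) facing west
step 1 (back(4)): (8, 6) facing west
step 2 (turn(left)): (8, 6) facing south
step 3 (move(2)): (8, 4) facing south
step 4 (turn(left)): (8, 4) facing east
no 3-step plan works, so 4 is optimal.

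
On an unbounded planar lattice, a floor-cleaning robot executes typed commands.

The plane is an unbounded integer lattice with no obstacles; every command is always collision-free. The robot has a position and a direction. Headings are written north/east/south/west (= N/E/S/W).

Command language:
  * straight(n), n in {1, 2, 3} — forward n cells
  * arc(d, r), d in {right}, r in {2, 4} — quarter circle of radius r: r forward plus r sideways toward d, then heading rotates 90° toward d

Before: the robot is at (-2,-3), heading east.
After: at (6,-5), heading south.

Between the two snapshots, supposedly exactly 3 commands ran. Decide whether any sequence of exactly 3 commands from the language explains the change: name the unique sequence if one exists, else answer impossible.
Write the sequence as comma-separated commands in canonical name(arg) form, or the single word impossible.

straight(3), straight(3), arc(right, 2)

key: order matters: swapping straight(3) and arc(right, 2) lands elsewhere
start: at (-2,-3), heading east
1. straight(3) → at (1,-3), heading east
2. straight(3) → at (4,-3), heading east
3. arc(right, 2) → at (6,-5), heading south
no other 3-command option fits: unique.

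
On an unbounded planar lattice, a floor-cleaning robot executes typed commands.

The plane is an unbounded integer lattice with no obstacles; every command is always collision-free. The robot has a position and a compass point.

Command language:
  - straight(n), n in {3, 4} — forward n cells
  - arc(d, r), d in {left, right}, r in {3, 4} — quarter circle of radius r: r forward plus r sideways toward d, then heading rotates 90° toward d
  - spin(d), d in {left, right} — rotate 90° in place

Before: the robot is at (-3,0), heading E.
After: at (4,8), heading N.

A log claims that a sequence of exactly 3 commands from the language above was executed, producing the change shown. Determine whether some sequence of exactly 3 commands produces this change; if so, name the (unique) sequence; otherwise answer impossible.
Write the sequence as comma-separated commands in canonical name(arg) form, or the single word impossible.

straight(3), arc(left, 4), straight(4)

key: cell and facing (now N) both changed — the 3 commands mix motion and turning
from: at (-3,0), heading E
step 1 (straight(3)): at (0,0), heading E
step 2 (arc(left, 4)): at (4,4), heading N
step 3 (straight(4)): at (4,8), heading N
all 512 alternatives checked — unique.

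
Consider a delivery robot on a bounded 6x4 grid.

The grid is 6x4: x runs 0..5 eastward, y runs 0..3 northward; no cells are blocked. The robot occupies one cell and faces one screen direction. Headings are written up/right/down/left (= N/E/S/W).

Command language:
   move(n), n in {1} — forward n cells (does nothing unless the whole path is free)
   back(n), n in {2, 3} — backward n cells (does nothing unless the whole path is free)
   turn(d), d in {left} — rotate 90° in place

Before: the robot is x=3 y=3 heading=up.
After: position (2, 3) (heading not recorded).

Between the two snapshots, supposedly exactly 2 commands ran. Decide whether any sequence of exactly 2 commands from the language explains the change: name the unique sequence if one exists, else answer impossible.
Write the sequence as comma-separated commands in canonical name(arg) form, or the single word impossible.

key: running move(1) before turn(left) would end elsewhere — order is forced
initial: x=3 y=3 heading=up
1. turn(left) → x=3 y=3 heading=left
2. move(1) → x=2 y=3 heading=left
no other 2-command option fits: unique.

turn(left), move(1)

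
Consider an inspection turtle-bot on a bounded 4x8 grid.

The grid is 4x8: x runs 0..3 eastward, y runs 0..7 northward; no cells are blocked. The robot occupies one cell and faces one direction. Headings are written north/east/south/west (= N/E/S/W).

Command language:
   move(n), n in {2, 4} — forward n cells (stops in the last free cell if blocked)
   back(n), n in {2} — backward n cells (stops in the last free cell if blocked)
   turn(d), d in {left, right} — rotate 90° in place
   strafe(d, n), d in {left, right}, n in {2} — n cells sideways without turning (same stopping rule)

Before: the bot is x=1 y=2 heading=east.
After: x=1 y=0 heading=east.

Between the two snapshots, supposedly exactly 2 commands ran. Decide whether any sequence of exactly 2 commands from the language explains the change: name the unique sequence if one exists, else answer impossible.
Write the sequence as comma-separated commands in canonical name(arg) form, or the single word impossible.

strafe(right, 2), strafe(right, 2)

key: the second strafe(right, 2) runs into the grid edge before its full distance
initial: x=1 y=2 heading=east
step 1 (strafe(right, 2)): x=1 y=0 heading=east
step 2 (strafe(right, 2)): x=1 y=0 heading=east
all 49 alternatives checked — unique.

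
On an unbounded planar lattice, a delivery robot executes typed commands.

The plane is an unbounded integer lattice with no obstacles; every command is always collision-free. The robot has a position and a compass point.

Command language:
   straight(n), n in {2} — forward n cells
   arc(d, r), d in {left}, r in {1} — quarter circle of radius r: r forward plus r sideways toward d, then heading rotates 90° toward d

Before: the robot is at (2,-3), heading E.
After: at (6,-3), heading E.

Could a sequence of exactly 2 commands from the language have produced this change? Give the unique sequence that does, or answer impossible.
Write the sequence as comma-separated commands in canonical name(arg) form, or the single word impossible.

key: still facing E at the end — nothing in the sequence rotates
from: at (2,-3), heading E
t=1 straight(2) ⇒ at (4,-3), heading E
t=2 straight(2) ⇒ at (6,-3), heading E
uniquely the one of 4 2-step routes that fits.

straight(2), straight(2)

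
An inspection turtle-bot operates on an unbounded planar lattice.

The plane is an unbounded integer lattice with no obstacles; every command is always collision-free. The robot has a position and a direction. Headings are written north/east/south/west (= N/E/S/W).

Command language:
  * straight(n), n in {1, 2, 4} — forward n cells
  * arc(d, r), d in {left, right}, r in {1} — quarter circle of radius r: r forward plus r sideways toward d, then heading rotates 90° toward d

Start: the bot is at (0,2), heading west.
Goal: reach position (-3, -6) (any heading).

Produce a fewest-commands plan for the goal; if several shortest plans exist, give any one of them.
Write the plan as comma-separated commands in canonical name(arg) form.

straight(2), arc(left, 1), straight(2), straight(4), straight(1)

begin: at (0,2), heading west
t=1 straight(2) ⇒ at (-2,2), heading west
t=2 arc(left, 1) ⇒ at (-3,1), heading south
t=3 straight(2) ⇒ at (-3,-1), heading south
t=4 straight(4) ⇒ at (-3,-5), heading south
t=5 straight(1) ⇒ at (-3,-6), heading south
minimal: 5 command(s), checked below 5.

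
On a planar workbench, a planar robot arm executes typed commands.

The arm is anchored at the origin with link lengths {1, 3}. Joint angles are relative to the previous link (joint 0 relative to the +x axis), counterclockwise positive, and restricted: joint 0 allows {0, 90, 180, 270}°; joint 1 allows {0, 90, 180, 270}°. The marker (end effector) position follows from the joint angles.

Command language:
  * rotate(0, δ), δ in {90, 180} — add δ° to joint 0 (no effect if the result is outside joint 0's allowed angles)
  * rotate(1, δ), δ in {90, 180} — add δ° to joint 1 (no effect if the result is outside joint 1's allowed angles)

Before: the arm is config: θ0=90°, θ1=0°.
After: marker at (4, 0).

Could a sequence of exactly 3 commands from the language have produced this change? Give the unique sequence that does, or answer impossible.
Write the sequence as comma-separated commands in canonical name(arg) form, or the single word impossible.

rotate(0, 90), rotate(0, 90), rotate(0, 90)

start: config: θ0=90°, θ1=0°
step 1 (rotate(0, 90)): config: θ0=180°, θ1=0°
step 2 (rotate(0, 90)): config: θ0=270°, θ1=0°
step 3 (rotate(0, 90)): config: θ0=0°, θ1=0°
all 64 alternatives checked — unique.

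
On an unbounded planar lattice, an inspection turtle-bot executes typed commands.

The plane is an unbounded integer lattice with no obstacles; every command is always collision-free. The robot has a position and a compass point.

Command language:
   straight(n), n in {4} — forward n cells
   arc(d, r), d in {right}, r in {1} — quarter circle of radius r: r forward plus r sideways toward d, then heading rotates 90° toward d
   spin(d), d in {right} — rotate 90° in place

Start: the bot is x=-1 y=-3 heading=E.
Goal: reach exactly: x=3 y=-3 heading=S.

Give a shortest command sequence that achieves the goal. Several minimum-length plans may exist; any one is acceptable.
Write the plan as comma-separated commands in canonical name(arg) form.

straight(4), spin(right)

t0: x=-1 y=-3 heading=E
1. straight(4) → x=3 y=-3 heading=E
2. spin(right) → x=3 y=-3 heading=S
nothing shorter than 2 reaches the goal.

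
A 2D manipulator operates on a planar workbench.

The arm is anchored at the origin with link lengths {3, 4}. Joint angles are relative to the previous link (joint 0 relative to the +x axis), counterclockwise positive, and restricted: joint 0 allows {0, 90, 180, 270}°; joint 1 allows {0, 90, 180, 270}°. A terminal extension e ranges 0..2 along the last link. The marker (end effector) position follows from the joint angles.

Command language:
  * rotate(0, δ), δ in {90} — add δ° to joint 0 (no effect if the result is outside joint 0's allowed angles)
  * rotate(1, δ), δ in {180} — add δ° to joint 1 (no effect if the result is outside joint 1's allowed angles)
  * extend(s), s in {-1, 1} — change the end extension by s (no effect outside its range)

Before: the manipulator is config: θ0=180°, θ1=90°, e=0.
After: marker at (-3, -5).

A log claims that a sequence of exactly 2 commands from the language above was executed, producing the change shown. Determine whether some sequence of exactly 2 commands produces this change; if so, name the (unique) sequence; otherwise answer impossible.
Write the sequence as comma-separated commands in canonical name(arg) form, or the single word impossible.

key: order matters: swapping extend(-1) and extend(1) lands elsewhere
from: config: θ0=180°, θ1=90°, e=0
step 1 (extend(-1)): config: θ0=180°, θ1=90°, e=0
step 2 (extend(1)): config: θ0=180°, θ1=90°, e=1
all 16 alternatives checked — unique.

extend(-1), extend(1)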